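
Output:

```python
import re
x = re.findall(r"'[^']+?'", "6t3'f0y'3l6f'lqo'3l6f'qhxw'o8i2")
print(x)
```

Walking the string: at [3:8] → "'f0y'"; at [12:17] → "'lqo'"; at [21:27] → "'qhxw'".
No capturing groups, so `findall` returns the 3 full match strings.

["'f0y'", "'lqo'", "'qhxw'"]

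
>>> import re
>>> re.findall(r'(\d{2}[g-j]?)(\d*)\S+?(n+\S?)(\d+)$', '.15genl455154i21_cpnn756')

A `+?`/`*?`/`{m,n}?` starts at its minimum and grows only as far as needed for what follows to match.
With 4 capturing groups, `findall` returns a 4-tuple per match.

[('15g', '', 'nn7', '56')]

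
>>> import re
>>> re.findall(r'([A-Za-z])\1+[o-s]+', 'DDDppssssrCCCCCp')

['D', 'C']

`\1` is not a pattern — it's the concrete string captured by group 1, re-applied verbatim.
Matches: at [0:10] match 'DDDppssssr', group 1 = 'D'; at [10:16] match 'CCCCCp', group 1 = 'C'.
`findall` collects group 1 from each match (2 total).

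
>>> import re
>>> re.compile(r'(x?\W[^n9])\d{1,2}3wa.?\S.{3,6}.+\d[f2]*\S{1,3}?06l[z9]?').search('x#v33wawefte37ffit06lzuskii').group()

'x#v33wawefte37ffit06lz'

This matches optionally the literal 'x', then a non-word character, then any character except [n9] (captured); then 1 to 2 of a digit, then the literal '3wa', then optionally any character; then a non-whitespace character, then 3 to 6 of any character; then one or more of any character, then a digit, then zero or more of one of [f2]; then 1 to 3 of a non-whitespace character (lazy), then the literal '06l', then optionally one of [z9].
`search` walks the string left to right and returns the first match it finds.
The match spans [0:22] → 'x#v33wawefte37ffit06lz'.
Captured: group 1 = 'x#v'.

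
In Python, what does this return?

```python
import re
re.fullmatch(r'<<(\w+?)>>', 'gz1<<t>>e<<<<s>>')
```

None

`re.fullmatch` is like wrapping the pattern in `^…$` (in single-line mode).
Here the string isn't matched end-to-end, so the call returns None.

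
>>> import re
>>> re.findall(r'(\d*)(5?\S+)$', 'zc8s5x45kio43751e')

This matches zero or more of a digit (captured); then optionally a literal '5', then one or more of a non-whitespace character (captured); then anchored at the end.
Matches: at [0:17] match 'zc8s5x45kio43751e', groups = ('', 'zc8s5x45kio43751e').
2 groups means the one result is a tuple of 2 captured strings — 1 here.

[('', 'zc8s5x45kio43751e')]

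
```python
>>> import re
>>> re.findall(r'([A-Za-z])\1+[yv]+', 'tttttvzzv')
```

['t', 'z']

A backreference is literal: `\1` must see the identical characters the first group matched.
With a single group, `findall` returns only what that group captured — 2 items.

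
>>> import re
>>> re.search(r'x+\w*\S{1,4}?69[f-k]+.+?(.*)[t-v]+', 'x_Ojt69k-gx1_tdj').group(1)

The match spans [0:14] → 'x_Ojt69k-gx1_t'.
Captured: group 1 = 'gx1_'.

'gx1_'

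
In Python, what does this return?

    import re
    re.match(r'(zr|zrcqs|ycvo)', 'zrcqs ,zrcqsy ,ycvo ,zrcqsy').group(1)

'zr'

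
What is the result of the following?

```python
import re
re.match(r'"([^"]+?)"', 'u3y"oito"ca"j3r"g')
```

None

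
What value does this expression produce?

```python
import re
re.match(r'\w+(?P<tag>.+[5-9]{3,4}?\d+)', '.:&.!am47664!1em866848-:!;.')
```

None

The pattern matches one or more of a word character; then one or more of any character, then 3 to 4 of a character in [5-9] (lazy), then one or more of a digit (captured as 'tag').
`re.match` only tries the pattern at the start of the string.
Here the string doesn't start with a match, so the call returns None.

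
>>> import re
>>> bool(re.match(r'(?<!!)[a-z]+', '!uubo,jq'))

`re.match` only tries the pattern at the start of the string.
Here the string doesn't start with a match, so the call returns None, and `bool(None)` is False.

False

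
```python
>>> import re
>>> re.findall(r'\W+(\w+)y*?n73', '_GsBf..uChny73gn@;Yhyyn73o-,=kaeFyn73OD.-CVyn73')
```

['Yhyy', 'kaeFy', 'CVy']

Because there's exactly one group, `findall` drops the full match and keeps group 1 from each hit.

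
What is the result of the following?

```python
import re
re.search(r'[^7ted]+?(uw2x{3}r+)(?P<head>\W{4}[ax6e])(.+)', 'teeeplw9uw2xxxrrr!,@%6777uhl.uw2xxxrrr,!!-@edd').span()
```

(4, 46)

Pattern: one or more of any character except [7ted] (lazy); then the literal 'uw2', then exactly 3 of a literal 'x', then one or more of a literal 'r' (captured); then exactly 4 of a non-word character, then one of [ax6e] (captured as 'head'); then one or more of any character (captured).
The match spans [4:46] → 'plw9uw2xxxrrr!,@%6777uhl.uw2xxxrrr,!!-@edd'.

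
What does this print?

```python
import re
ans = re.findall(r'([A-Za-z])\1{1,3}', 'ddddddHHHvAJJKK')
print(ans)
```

['d', 'd', 'H', 'J', 'K']

After group 1 captures some text, `\1` only succeeds where that same text appears again.
Scanning left to right: at [0:4] match 'dddd', group 1 = 'd'; at [4:6] match 'dd', group 1 = 'd'; at [6:9] match 'HHH', group 1 = 'H'; at [11:13] match 'JJ', group 1 = 'J'; at [13:15] match 'KK', group 1 = 'K'.
Because there's exactly one group, `findall` drops the full match and keeps group 1 from each hit.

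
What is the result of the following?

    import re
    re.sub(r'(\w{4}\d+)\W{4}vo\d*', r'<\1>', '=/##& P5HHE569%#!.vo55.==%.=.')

The pattern matches exactly 4 of a word character, then one or more of a digit (captured); then exactly 4 of a non-word character, then the literal 'vo', then zero or more of a digit.
Matches: at [7:22] → '5HHE569%#!.vo55'.
Each match is replaced using the text its own group 1 captured.

'=/##& P<5HHE569>.==%.=.'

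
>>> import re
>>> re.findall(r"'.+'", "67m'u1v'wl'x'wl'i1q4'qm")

["'u1v'wl'x'wl'i1q4'"]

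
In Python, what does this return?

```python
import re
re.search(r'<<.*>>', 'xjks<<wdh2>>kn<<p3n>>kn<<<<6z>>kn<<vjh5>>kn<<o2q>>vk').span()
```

(4, 50)

`re.search` scans for the first position where the pattern succeeds.
The match spans [4:50] → '<<wdh2>>kn<<p3n>>kn<<<<6z>>kn<<vjh5>>kn<<o2q>>'.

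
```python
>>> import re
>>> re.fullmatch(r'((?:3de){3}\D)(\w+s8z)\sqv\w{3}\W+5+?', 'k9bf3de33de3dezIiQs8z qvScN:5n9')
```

None

This matches the literal '3de' repeated 3 times, then a non-digit (captured); then one or more of a word character, then the literal 's8z' (captured); then whitespace, then the literal 'qv', then exactly 3 of a word character; then one or more of a non-word character, then one or more of the literal '5' (lazy).
`fullmatch` succeeds only if the pattern covers the string from start to end.
Here there's no way to consume every character, so the call returns None.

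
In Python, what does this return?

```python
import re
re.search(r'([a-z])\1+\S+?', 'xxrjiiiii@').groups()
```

After group 1 captures some text, `\1` only succeeds where that same text appears again.
`search` walks the string left to right and returns the first match it finds.
The match spans [0:3] → 'xxr'.
Captured: group 1 = 'x'.

('x',)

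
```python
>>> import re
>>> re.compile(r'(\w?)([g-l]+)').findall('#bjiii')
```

Multiple groups make `findall` return tuples — one 2-tuple for the one match.

[('b', 'jiii')]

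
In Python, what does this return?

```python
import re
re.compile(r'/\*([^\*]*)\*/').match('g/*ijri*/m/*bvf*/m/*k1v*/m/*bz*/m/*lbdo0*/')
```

`re.match` only tries the pattern at the start of the string.
Here the pattern fails at index 0, so the call returns None.

None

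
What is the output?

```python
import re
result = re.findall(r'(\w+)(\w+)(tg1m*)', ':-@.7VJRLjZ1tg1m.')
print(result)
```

3 groups means the one result is a tuple of 3 captured strings — 1 here.

[('7VJRLjZ', '1', 'tg1m')]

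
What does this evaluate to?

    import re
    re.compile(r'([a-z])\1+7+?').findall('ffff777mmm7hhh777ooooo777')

['f', 'm', 'h', 'o']

After group 1 captures some text, `\1` only succeeds where that same text appears again.
Matches: at [0:5] match 'ffff7', group 1 = 'f'; at [7:11] match 'mmm7', group 1 = 'm'; at [11:15] match 'hhh7', group 1 = 'h'; at [17:23] match 'ooooo7', group 1 = 'o'.
With a single group, `findall` returns only what that group captured — 4 items.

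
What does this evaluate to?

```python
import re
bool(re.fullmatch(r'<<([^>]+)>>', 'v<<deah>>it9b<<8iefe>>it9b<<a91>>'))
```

False

`re.fullmatch` is like wrapping the pattern in `^…$` (in single-line mode).
Here the string isn't matched end-to-end, so the call returns None, and `bool(None)` is False.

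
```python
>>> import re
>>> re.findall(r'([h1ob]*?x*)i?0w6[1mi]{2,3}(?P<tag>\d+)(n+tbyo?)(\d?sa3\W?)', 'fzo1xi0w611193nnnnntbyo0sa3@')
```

[('o1x', '93', 'nnnnntbyo', '0sa3@')]

With 4 capturing groups, `findall` returns a 4-tuple per match.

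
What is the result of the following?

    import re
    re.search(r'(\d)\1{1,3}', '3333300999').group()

'3333'

After group 1 captures some text, `\1` only succeeds where that same text appears again.
The match spans [0:4] → '3333'.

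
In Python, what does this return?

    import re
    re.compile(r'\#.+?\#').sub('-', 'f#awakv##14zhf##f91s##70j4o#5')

'f----5'

A `+?`/`*?`/`{m,n}?` starts at its minimum and grows only as far as needed for what follows to match.
Matches: at [1:8] → '#awakv#'; at [8:15] → '#14zhf#'; at [15:21] → '#f91s#'; at [21:28] → '#70j4o#'.
Every occurrence is swapped for '-'.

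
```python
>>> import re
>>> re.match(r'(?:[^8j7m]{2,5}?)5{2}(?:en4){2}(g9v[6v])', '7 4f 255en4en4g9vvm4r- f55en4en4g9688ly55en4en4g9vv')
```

The pattern matches 2 to 5 of any character except [8j7m] (lazy) (non-capturing group); then exactly 2 of a literal '5', then the literal 'en4' repeated 2 times; then the literal 'g9v', then one of [6v] (captured).
`re.match` only tries the pattern at the start of the string.
Here the string doesn't start with a match, so the call returns None.

None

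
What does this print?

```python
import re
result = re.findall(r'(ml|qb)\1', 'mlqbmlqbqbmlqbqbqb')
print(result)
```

['qb', 'qb']

After group 1 captures some text, `\1` only succeeds where that same text appears again.
With a single group, `findall` returns only what that group captured — 2 items.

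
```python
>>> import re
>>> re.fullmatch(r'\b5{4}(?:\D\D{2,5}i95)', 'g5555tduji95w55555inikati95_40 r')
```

Pattern: a word boundary (`\b`, zero-width); then exactly 4 of a literal '5'; then a non-digit, then 2 to 5 of a non-digit, then the literal 'i95' (non-capturing group).
`re.fullmatch` is like wrapping the pattern in `^…$` (in single-line mode).
Here the pattern can't cover the whole string, so the call returns None.

None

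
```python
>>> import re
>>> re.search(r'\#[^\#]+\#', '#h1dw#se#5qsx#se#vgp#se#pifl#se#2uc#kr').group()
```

The match spans [0:6] → '#h1dw#'.

'#h1dw#'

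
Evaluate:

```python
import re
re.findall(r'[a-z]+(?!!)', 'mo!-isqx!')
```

The negative lookaround is zero-width — it rules out positions where the adjacent text would match, without consuming anything.
With no groups in the pattern, `findall` gives back each whole match — 2 here.

['m', 'isq']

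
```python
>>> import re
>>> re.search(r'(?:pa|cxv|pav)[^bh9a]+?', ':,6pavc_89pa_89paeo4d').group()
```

Alternation tries branches left to right and keeps the first one that lets the overall match succeed at that position.
`re.search` tries every starting position until one works.
The match spans [3:6] → 'pav'.

'pav'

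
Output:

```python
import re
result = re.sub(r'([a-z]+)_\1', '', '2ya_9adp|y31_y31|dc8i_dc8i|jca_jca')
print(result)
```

2ya_9adp|y31_y31|dc8i_dc8i|

After group 1 captures some text, `\1` only succeeds where that same text appears again.
`sub` substitutes '' at each match site.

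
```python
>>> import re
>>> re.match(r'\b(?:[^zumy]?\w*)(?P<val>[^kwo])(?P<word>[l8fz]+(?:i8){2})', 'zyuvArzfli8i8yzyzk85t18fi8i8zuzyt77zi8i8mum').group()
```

'zyuvArzfli8i8yzyzk85t18fi8i8zuzyt77zi8i8'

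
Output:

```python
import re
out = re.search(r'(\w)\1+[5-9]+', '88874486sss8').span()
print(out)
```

A backreference is literal: `\1` must see the identical characters the first group matched.
The match spans [0:4] → '8887'.

(0, 4)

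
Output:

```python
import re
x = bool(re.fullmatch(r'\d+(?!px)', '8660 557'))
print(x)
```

The negative lookaround is zero-width — it rules out positions where the adjacent text would match, without consuming anything.
`re.fullmatch` requires the pattern to consume the entire string.
Here there's no way to consume every character, so the call returns None, and `bool(None)` is False.

False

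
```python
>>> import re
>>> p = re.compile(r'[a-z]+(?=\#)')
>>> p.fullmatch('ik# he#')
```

The lookaround is zero-width — it requires the adjacent text to match without consuming it, so the asserted text isn't part of the match.
`fullmatch` succeeds only if the pattern covers the string from start to end.
Here there's no way to consume every character, so the call returns None.

None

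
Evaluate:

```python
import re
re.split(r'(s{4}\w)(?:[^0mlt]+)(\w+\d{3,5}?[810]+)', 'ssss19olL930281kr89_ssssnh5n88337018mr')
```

['', 'ssss1', 'lL930281kr89_ssssnh5n88337018', 'mr']

Because the pattern has a capturing group, `split` also inserts each captured text between the pieces.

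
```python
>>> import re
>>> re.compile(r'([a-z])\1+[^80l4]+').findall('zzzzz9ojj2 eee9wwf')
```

['z']

The backreference `\1` re-matches whatever the first group consumed, character for character.
Matches: at [0:18] match 'zzzzz9ojj2 eee9wwf', group 1 = 'z'.
One capturing group, so `findall` returns just the captured substring from the one match — 1 in all.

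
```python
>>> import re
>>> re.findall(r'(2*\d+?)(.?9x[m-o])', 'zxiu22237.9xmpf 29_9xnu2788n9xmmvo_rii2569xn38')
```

A `+?`/`*?`/`{m,n}?` starts at its minimum and grows only as far as needed for what follows to match.
2 groups means each result is a tuple of 2 captured strings — 4 here.

[('22237', '.9xm'), ('29', '_9xn'), ('2788', 'n9xm'), ('25', '69xn')]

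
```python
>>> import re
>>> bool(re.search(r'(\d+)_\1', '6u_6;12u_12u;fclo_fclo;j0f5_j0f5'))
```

False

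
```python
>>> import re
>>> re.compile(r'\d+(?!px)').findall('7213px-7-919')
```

A negative assertion filters positions out without eating any characters.
Since nothing is captured, `findall` lists the 3 matched substrings directly.

['721', '7', '919']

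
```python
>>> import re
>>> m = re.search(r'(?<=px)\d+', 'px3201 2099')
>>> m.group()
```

'3201'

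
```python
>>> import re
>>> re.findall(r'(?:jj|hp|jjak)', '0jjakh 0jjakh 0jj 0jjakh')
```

The regex engine tests alternatives in the order written; an earlier branch that matches wins even if a later one would match more.
No capturing groups, so `findall` returns the 4 full match strings.

['jj', 'jj', 'jj', 'jj']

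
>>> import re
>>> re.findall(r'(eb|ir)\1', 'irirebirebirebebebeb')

After group 1 captures some text, `\1` only succeeds where that same text appears again.
`findall` collects group 1 from each match (3 total).

['ir', 'eb', 'eb']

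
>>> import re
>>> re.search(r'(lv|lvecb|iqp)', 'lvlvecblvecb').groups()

('lv',)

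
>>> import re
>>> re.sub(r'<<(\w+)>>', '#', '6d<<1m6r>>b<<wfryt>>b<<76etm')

'6d#b#b<<76etm'

Each match is replaced by '#'.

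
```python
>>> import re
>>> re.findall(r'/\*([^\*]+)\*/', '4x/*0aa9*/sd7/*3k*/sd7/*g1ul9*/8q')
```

One capturing group, so `findall` returns just the captured substring from each match — 3 in all.

['0aa9', '3k', 'g1ul9']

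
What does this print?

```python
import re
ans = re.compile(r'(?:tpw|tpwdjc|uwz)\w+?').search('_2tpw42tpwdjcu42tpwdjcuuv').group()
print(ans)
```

The match spans [2:6] → 'tpw4'.

tpw4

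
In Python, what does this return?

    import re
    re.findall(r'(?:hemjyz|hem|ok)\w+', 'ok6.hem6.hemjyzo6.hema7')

['ok6', 'hem6', 'hemjyzo6', 'hema7']

Since nothing is captured, `findall` lists the 4 matched substrings directly.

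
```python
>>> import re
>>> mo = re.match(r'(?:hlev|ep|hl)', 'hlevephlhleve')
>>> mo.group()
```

With `match`, the pattern is implicitly anchored at the beginning.
The match spans [0:4] → 'hlev'.

'hlev'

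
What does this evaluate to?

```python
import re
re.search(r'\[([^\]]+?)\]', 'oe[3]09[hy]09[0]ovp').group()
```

The match spans [2:5] → '[3]'.

'[3]'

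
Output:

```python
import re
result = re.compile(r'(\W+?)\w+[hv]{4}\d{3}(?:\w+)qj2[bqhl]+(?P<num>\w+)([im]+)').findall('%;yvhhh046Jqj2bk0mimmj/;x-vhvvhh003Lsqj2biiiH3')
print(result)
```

[('%;', 'k0mim', 'm'), ('-', 'ii', 'i')]

This matches one or more of a non-word character (lazy) (captured); then one or more of a word character, then exactly 4 of one of [hv], then exactly 3 of a digit; then one or more of a word character (non-capturing group); then the literal 'qj2', then one or more of one of [bqhl]; then one or more of a word character (captured as 'num'); then one or more of one of [im] (captured).
Scanning left to right: at [0:21] match '%;yvhhh046Jqj2bk0mimm', groups = ('%;', 'k0mim', 'm'); at [25:44] match '-vhvvhh003Lsqj2biii', groups = ('-', 'ii', 'i').
With 3 capturing groups, `findall` returns a 3-tuple per match.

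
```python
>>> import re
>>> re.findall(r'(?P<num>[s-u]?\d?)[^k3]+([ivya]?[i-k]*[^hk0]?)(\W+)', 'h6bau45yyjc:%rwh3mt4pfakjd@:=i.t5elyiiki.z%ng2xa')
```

Pattern: optionally a character in [s-u], then optionally a digit (captured as 'num'); then one or more of any character except [k3]; then optionally one of [ivya], then zero or more of a character in [i-k], then optionally any character except [hk0] (captured); then one or more of a non-word character (captured).
With 3 capturing groups, `findall` returns a 3-tuple per match.

[('', '', '%'), ('3', 'kjd', '@:='), ('', 'ki', '.'), ('', '', '%')]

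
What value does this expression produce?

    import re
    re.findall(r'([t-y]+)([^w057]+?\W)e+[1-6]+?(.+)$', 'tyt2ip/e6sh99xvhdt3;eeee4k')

The pattern matches one or more of a character in [t-y] (captured); then one or more of any character except [w057] (lazy), then a non-word character (captured); then one or more of the literal 'e', then one or more of a character in [1-6] (lazy); then one or more of any character (captured); then anchored at the end.
With 3 capturing groups, `findall` returns a 3-tuple per match.

[('tyt', '2ip/', 'sh99xvhdt3;eeee4k')]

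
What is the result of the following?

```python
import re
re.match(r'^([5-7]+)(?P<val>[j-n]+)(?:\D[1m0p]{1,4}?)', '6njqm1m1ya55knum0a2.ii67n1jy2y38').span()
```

Pattern: anchored at the start of the string; then one or more of a character in [5-7] (captured); then one or more of a character in [j-n] (captured as 'val'); then a non-digit, then 1 to 4 of one of [1m0p] (lazy) (non-capturing group).
A `+?`/`*?`/`{m,n}?` starts at its minimum and grows only as far as needed for what follows to match.
`match` is anchored at position 0; if the pattern doesn't fit there, it returns None.
The match spans [0:5] → '6njqm'.
Captured: group 1 = '6', group 2 = 'nj'.

(0, 5)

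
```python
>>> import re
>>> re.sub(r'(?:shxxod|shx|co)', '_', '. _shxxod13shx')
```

'. __13_'

Alternation isn't longest-match — the leftmost alternative that fits at this position is chosen.
Matches: at [3:9] → 'shxxod'; at [11:14] → 'shx'.
Every occurrence is swapped for '_'.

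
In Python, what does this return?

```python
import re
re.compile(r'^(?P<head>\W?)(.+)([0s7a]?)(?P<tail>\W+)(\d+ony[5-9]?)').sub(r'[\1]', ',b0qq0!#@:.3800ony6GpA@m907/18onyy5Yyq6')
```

The pattern matches anchored at the start of the string; then optionally a non-word character (captured as 'head'); then one or more of any character (captured); then optionally one of [0s7a] (captured); then one or more of a non-word character (captured as 'tail'); then one or more of a digit, then the literal 'ony', then optionally a character in [5-9] (captured).
Matches: at [0:33] → ',b0qq0!#@:.3800ony6GpA@m907/18ony'.
Each match is replaced using the text its own group 1 captured.

'[,]y5Yyq6'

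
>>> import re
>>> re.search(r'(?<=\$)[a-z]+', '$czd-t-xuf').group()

'czd'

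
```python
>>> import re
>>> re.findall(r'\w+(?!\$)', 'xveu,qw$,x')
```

Because the assertion is negative and zero-width, positions next to the forbidden text are skipped.
Scanning left to right: at [0:4] → 'xveu'; at [5:6] → 'q'; at [9:10] → 'x'.
`findall` yields the raw match text (3 of them) because the pattern has no groups.

['xveu', 'q', 'x']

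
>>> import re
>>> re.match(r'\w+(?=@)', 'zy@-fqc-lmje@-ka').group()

With `match`, the pattern is implicitly anchored at the beginning.
The match spans [0:2] → 'zy'.

'zy'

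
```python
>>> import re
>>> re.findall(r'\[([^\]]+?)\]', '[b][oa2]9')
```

Because there's exactly one group, `findall` drops the full match and keeps group 1 from each hit.

['b', 'oa2']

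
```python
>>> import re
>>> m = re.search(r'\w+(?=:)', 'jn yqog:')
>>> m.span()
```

The positive lookaround only admits positions where the adjacent text matches; those characters stay outside the span.
`search` walks the string left to right and returns the first match it finds.
The match spans [3:7] → 'yqog'.

(3, 7)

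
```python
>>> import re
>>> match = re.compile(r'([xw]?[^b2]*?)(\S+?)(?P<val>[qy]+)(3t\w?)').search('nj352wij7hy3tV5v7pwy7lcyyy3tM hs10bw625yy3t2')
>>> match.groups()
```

The match spans [0:14] → 'nj352wij7hy3tV'.
Captured: group 1 = '', group 2 = 'nj352wij7h', group 3 = 'y', group 4 = '3tV'.

('', 'nj352wij7h', 'y', '3tV')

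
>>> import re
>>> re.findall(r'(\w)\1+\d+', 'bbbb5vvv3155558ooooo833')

After group 1 captures some text, `\1` only succeeds where that same text appears again.
Scanning left to right: at [0:5] match 'bbbb5', group 1 = 'b'; at [5:15] match 'vvv3155558', group 1 = 'v'; at [15:23] match 'ooooo833', group 1 = 'o'.
One capturing group, so `findall` returns just the captured substring from each match — 3 in all.

['b', 'v', 'o']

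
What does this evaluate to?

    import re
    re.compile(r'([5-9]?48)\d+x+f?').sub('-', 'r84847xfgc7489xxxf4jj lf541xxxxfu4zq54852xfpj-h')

This matches optionally a character in [5-9], then the literal '48' (captured); then one or more of a digit, then one or more of a literal 'x', then optionally the literal 'f'.
Matches: at [1:8] → '84847xf'; at [10:18] → '7489xxxf'; at [36:43] → '54852xf'.
`sub` substitutes '-' at each match site.

'r-gc-4jj lf541xxxxfu4zq-pj-h'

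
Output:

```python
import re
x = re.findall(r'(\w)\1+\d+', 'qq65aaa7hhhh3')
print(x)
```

['q', 'a', 'h']

After group 1 captures some text, `\1` only succeeds where that same text appears again.
Because there's exactly one group, `findall` drops the full match and keeps group 1 from each hit.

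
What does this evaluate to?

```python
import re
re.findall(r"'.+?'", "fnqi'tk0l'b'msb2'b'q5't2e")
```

A non-greedy quantifier consumes as few characters as it can — just enough that the remainder of the pattern still matches from where it stops; whatever follows it matches normally.
`findall` yields the raw match text (3 of them) because the pattern has no groups.

["'tk0l'", "'msb2'", "'q5'"]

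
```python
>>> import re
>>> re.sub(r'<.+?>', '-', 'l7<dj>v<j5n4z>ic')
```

`sub` substitutes '-' at each match site.

'l7-v-ic'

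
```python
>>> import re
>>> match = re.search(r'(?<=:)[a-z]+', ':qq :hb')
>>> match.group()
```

The `(?=…)`/`(?<=…)` assertion just peeks at neighbouring text; it doesn't advance the match position.
Unlike `match`, `search` isn't anchored — it looks for the pattern anywhere in the string.
The match spans [1:3] → 'qq'.

'qq'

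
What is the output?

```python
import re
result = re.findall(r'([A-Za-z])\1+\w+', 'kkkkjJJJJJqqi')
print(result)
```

['k']

The backreference `\1` re-matches whatever the first group consumed, character for character.
One capturing group, so `findall` returns just the captured substring from the one match — 1 in all.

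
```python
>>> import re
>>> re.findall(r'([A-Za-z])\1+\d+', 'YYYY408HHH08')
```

`\1` is not a pattern — it's the concrete string captured by group 1, re-applied verbatim.
Scanning left to right: at [0:7] match 'YYYY408', group 1 = 'Y'; at [7:12] match 'HHH08', group 1 = 'H'.
Because there's exactly one group, `findall` drops the full match and keeps group 1 from each hit.

['Y', 'H']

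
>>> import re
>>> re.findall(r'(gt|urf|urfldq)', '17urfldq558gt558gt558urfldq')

Alternation tries branches left to right and keeps the first one that lets the overall match succeed at that position.
Scanning left to right: at [2:5] match 'urf', group 1 = 'urf'; at [11:13] match 'gt', group 1 = 'gt'; at [16:18] match 'gt', group 1 = 'gt'; at [21:24] match 'urf', group 1 = 'urf'.
Because there's exactly one group, `findall` drops the full match and keeps group 1 from each hit.

['urf', 'gt', 'gt', 'urf']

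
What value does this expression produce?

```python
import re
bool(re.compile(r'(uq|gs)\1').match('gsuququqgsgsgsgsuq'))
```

False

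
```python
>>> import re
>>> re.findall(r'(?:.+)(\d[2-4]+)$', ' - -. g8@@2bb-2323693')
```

['93']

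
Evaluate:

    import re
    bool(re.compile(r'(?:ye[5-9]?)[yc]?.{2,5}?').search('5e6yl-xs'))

False

This matches the literal 'ye', then optionally a character in [5-9] (non-capturing group); then optionally one of [yc], then 2 to 5 of any character (lazy).
`re.search` tries every starting position until one works.
Here the pattern never matches, so the call returns None, and `bool(None)` is False.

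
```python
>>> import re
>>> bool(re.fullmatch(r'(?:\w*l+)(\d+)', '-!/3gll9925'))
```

False

For `fullmatch`, every character of the input must be accounted for by the pattern.
Here there's no way to consume every character, so the call returns None, and `bool(None)` is False.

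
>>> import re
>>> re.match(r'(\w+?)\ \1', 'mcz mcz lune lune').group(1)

After group 1 captures some text, `\1` only succeeds where that same text appears again.
`re.match` won't scan ahead — the pattern has to work from the very first character.
The match spans [0:7] → 'mcz mcz'.
Captured: group 1 = 'mcz'.

'mcz'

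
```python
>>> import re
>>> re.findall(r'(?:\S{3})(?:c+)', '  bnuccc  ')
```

With no groups in the pattern, `findall` gives back each whole match — 1 here.

['bnuccc']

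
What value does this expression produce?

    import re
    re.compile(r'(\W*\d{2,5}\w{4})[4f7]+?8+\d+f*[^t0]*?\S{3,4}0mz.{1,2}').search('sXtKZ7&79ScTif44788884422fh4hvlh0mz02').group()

This matches zero or more of a non-word character, then 2 to 5 of a digit, then exactly 4 of a word character (captured); then one or more of one of [4f7] (lazy), then one or more of a literal '8', then one or more of a digit; then zero or more of the literal 'f', then zero or more of any character except [t0] (lazy); then 3 to 4 of a non-whitespace character, then the literal '0mz', then 1 to 2 of any character.
`search` walks the string left to right and returns the first match it finds.
The match spans [6:37] → '&79ScTif44788884422fh4hvlh0mz02'.
Captured: group 1 = '&79ScTi'.

'&79ScTif44788884422fh4hvlh0mz02'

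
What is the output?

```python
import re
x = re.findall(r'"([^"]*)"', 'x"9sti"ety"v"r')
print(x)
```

['9sti', 'v']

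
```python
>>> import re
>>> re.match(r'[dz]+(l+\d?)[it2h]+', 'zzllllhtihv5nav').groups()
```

('llll',)

Pattern: one or more of one of [dz]; then one or more of the literal 'l', then optionally a digit (captured); then one or more of one of [it2h].
`re.match` only tries the pattern at the start of the string.
The match spans [0:10] → 'zzllllhtih'.
Captured: group 1 = 'llll'.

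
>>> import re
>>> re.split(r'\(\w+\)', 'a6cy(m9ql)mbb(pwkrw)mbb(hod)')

Matches to split on: at [4:10] → '(m9ql)'; at [13:20] → '(pwkrw)'; at [23:28] → '(hod)'.
Splitting on the pattern gives 4 pieces.

['a6cy', 'mbb', 'mbb', '']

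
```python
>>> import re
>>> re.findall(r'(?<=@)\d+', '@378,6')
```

['378']

Because the assertion is zero-width, the text it checks is not consumed and won't appear in the result.
Matches: at [1:4] → '378'.
Since nothing is captured, `findall` lists the 1 matched substring directly.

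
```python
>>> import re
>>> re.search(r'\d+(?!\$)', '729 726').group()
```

'729'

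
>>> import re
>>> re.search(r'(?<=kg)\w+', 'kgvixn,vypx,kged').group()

'vixn'

Because the assertion is zero-width, the text it checks is not consumed and won't appear in the result.
`search` walks the string left to right and returns the first match it finds.
The match spans [2:6] → 'vixn'.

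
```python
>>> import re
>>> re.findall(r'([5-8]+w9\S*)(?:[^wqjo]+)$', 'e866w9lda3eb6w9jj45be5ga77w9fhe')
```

The pattern matches one or more of a character in [5-8], then the literal 'w9', then zero or more of a non-whitespace character (captured); then one or more of any character except [wqjo] (non-capturing group); then anchored at the end.
With a single group, `findall` returns only what that group captured — 1 item.

['866w9lda3eb6w9jj45be5ga77w9fh']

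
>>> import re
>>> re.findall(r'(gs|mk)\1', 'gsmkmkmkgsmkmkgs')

A backreference is literal: `\1` must see the identical characters the first group matched.
Matches: at [2:6] match 'mkmk', group 1 = 'mk'; at [10:14] match 'mkmk', group 1 = 'mk'.
With a single group, `findall` returns only what that group captured — 2 items.

['mk', 'mk']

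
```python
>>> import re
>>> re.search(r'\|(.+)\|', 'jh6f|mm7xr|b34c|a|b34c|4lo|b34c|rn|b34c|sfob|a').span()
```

(4, 45)

`re.search` tries every starting position until one works.
The match spans [4:45] → '|mm7xr|b34c|a|b34c|4lo|b34c|rn|b34c|sfob|'.
Captured: group 1 = 'mm7xr|b34c|a|b34c|4lo|b34c|rn|b34c|sfob'.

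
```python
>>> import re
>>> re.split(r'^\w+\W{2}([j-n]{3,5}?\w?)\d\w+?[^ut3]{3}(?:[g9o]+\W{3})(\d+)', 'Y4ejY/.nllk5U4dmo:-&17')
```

['', 'nllk', '17', '']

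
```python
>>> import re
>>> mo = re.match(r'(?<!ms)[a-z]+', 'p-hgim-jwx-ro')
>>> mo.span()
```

(0, 1)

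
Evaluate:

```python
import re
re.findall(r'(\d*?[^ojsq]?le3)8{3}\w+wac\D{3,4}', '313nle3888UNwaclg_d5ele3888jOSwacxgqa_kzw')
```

['313nle3']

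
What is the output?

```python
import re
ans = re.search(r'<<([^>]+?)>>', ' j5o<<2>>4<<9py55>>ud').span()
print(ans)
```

(4, 9)

`re.search` tries every starting position until one works.
The match spans [4:9] → '<<2>>'.
Captured: group 1 = '2'.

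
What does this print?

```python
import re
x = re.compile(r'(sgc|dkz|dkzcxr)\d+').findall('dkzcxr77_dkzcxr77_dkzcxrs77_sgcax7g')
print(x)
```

['dkzcxr', 'dkzcxr']

Scanning left to right: at [0:8] match 'dkzcxr77', group 1 = 'dkzcxr'; at [9:17] match 'dkzcxr77', group 1 = 'dkzcxr'.
One capturing group, so `findall` returns just the captured substring from each match — 2 in all.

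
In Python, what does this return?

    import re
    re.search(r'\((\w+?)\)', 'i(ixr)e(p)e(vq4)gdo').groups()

`re.search` scans for the first position where the pattern succeeds.
The match spans [1:6] → '(ixr)'.
Captured: group 1 = 'ixr'.

('ixr',)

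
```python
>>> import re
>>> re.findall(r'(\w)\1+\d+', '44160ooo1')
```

['4', 'o']

`\1` has to match the exact text group 1 already captured.
Scanning left to right: at [0:5] match '44160', group 1 = '4'; at [5:9] match 'ooo1', group 1 = 'o'.
Because there's exactly one group, `findall` drops the full match and keeps group 1 from each hit.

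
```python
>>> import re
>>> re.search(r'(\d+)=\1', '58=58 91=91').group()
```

A backreference is literal: `\1` must see the identical characters the first group matched.
The match spans [0:5] → '58=58'.

'58=58'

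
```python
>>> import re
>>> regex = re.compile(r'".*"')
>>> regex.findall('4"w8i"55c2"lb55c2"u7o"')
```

['"w8i"55c2"lb55c2"u7o"']

Scanning left to right: at [1:22] → '"w8i"55c2"lb55c2"u7o"'.
Since nothing is captured, `findall` lists the 1 matched substring directly.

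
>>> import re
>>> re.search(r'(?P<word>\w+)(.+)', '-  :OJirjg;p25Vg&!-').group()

'OJirjg;p25Vg&!-'

This matches one or more of a word character (captured as 'word'); then one or more of any character (captured).
`re.search` tries every starting position until one works.
The match spans [4:19] → 'OJirjg;p25Vg&!-'.
Captured: group 1 = 'OJirjg', group 2 = ';p25Vg&!-'.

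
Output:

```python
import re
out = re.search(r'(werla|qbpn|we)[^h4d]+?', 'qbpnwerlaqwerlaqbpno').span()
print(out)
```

The match spans [0:5] → 'qbpnw'.

(0, 5)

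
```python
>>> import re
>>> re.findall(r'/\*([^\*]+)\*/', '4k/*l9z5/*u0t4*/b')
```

['u0t4']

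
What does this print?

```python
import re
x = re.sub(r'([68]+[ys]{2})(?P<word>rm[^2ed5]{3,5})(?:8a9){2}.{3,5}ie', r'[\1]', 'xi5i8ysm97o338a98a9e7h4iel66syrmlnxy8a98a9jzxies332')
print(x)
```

xi5i8ysm97o338a98a9e7h4iel[66sy]s332

Pattern: one or more of one of [68], then exactly 2 of one of [ys] (captured); then the literal 'rm', then 3 to 5 of any character except [2ed5] (captured as 'word'); then the literal '8a9' repeated 2 times, then 3 to 5 of any character, then the literal 'ie'.
The replacement refers to a captured group, so each match is rewritten using its own captured text.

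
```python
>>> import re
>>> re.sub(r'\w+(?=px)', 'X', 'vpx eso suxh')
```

Lookahead/lookbehind check context without consuming it, so the matched span excludes the asserted characters.
Matches: at [0:1] → 'v'.
Each match is replaced by 'X'.

'Xpx eso suxh'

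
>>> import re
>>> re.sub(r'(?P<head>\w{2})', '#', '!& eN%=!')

'!& #%=!'

This matches exactly 2 of a word character (captured as 'head').
Matches: at [3:5] → 'eN'.
Each match is replaced by '#'.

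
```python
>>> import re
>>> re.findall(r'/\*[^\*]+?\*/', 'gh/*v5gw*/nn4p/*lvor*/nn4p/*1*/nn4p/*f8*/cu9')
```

Matches: at [2:10] → '/*v5gw*/'; at [14:22] → '/*lvor*/'; at [26:31] → '/*1*/'; at [35:41] → '/*f8*/'.
Since nothing is captured, `findall` lists the 4 matched substrings directly.

['/*v5gw*/', '/*lvor*/', '/*1*/', '/*f8*/']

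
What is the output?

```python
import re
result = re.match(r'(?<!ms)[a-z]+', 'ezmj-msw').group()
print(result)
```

With `match`, the pattern is implicitly anchored at the beginning.
The match spans [0:4] → 'ezmj'.

ezmj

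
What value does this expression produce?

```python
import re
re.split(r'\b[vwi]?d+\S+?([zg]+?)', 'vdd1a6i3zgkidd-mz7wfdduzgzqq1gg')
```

['', 'z', 'gkidd-mz7wfdduzgzqq1gg']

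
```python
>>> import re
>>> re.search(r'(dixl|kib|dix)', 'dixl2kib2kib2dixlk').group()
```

'dixl'

The regex engine tests alternatives in the order written; an earlier branch that matches wins even if a later one would match more.
The match spans [0:4] → 'dixl'.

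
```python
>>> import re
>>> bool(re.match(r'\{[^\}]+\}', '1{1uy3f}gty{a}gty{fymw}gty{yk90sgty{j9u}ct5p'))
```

`match` is anchored at position 0; if the pattern doesn't fit there, it returns None.
Here the pattern fails at index 0, so the call returns None, and `bool(None)` is False.

False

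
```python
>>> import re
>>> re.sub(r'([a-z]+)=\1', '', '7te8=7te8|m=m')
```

After group 1 captures some text, `\1` only succeeds where that same text appears again.
`sub` substitutes '' at each match site.

'7te8=7te8|'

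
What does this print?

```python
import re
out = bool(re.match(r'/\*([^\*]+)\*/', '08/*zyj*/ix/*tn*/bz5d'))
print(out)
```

`re.match` only tries the pattern at the start of the string.
Here the pattern fails at index 0, so the call returns None, and `bool(None)` is False.

False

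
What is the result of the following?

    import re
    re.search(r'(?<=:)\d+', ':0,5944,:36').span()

(1, 2)

Because the assertion is zero-width, the text it checks is not consumed and won't appear in the result.
Unlike `match`, `search` isn't anchored — it looks for the pattern anywhere in the string.
The match spans [1:2] → '0'.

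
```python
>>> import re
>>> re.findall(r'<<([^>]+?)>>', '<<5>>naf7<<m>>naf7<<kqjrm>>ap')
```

['5', 'm', 'kqjrm']

Because there's exactly one group, `findall` drops the full match and keeps group 1 from each hit.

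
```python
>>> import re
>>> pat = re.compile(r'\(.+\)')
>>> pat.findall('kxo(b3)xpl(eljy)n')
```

Scanning left to right: at [3:16] → '(b3)xpl(eljy)'.
Since nothing is captured, `findall` lists the 1 matched substring directly.

['(b3)xpl(eljy)']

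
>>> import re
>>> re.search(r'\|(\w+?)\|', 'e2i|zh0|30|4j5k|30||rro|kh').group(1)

`re.search` tries every starting position until one works.
The match spans [3:8] → '|zh0|'.
Captured: group 1 = 'zh0'.

'zh0'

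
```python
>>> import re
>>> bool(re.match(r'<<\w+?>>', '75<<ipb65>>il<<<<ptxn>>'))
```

False

`match` is anchored at position 0; if the pattern doesn't fit there, it returns None.
Here position 0 doesn't satisfy it, so the call returns None, and `bool(None)` is False.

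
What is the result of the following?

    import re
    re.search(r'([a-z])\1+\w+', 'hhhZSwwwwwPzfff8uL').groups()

('h',)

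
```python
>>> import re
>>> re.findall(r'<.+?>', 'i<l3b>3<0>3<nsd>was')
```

Matches: at [1:6] → '<l3b>'; at [7:10] → '<0>'; at [11:16] → '<nsd>'.
`findall` yields the raw match text (3 of them) because the pattern has no groups.

['<l3b>', '<0>', '<nsd>']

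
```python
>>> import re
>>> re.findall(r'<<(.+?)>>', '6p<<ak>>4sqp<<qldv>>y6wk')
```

['ak', 'qldv']

Scanning left to right: at [2:8] match '<<ak>>', group 1 = 'ak'; at [12:20] match '<<qldv>>', group 1 = 'qldv'.
With a single group, `findall` returns only what that group captured — 2 items.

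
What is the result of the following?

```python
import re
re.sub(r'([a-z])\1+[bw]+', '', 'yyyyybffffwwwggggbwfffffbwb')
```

`\1` is not a pattern — it's the concrete string captured by group 1, re-applied verbatim.
Each match is replaced by ''.

''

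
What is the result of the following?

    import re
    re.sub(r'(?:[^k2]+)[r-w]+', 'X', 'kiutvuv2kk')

'kX2kk'

This matches one or more of any character except [k2] (non-capturing group); then one or more of a character in [r-w].
Matches: at [1:7] → 'iutvuv'.
Every occurrence is swapped for 'X'.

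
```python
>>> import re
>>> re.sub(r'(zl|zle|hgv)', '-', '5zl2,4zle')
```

'5-2,4-e'

Alternation isn't longest-match — the leftmost alternative that fits at this position is chosen.
Every occurrence is swapped for '-'.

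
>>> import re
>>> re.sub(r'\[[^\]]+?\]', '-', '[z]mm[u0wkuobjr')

'-mm[u0wkuobjr'

Every occurrence is swapped for '-'.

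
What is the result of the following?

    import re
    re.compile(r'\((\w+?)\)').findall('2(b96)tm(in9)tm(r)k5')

['b96', 'in9', 'r']

Matches: at [1:6] match '(b96)', group 1 = 'b96'; at [8:13] match '(in9)', group 1 = 'in9'; at [15:18] match '(r)', group 1 = 'r'.
`findall` collects group 1 from each match (3 total).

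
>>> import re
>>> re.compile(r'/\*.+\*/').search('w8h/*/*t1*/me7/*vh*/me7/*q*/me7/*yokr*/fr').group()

'/*/*t1*/me7/*vh*/me7/*q*/me7/*yokr*/'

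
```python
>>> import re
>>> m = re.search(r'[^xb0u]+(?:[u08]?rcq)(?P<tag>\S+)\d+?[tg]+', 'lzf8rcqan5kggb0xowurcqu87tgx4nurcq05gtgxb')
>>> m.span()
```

(0, 39)

Pattern: one or more of any character except [xb0u]; then optionally one of [u08], then the literal 'rcq' (non-capturing group); then one or more of a non-whitespace character (captured as 'tag'); then one or more of a digit (lazy), then one or more of one of [tg].
`re.search` tries every starting position until one works.
The match spans [0:39] → 'lzf8rcqan5kggb0xowurcqu87tgx4nurcq05gtg'.
Captured: group 1 = 'an5kggb0xowurcqu87tgx4nurcq0'.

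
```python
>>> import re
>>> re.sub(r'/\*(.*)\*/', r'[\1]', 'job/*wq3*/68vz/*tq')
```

'job[wq3]68vz/*tq'

Matches: at [3:10] → '/*wq3*/'.
The replacement refers to a captured group, so each match is rewritten using its own captured text.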